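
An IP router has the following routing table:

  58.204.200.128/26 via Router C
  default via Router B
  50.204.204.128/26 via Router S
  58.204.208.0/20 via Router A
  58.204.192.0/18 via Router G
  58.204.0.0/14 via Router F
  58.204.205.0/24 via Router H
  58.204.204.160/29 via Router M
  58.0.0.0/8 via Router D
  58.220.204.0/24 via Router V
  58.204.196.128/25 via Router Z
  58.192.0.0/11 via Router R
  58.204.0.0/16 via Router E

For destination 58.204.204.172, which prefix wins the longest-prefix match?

58.204.192.0/18

Entries matching 58.204.204.172:
  0.0.0.0/0 (default, matches everything)
  58.0.0.0/8 (58.0.0.0 - 58.255.255.255)
  58.192.0.0/11 (58.192.0.0 - 58.223.255.255)
  58.204.0.0/14 (58.204.0.0 - 58.207.255.255)
  58.204.0.0/16 (58.204.0.0 - 58.204.255.255)
  58.204.192.0/18 (58.204.192.0 - 58.204.255.255)
Most specific is 58.204.192.0/18.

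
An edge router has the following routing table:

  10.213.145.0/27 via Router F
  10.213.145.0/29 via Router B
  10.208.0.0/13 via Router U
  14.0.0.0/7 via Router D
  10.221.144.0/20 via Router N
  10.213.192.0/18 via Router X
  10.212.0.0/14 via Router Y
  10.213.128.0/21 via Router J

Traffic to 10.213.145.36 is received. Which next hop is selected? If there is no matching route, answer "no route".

Router Y

Routes whose prefix contains 10.213.145.36:
  10.208.0.0/13 (10.208.0.0 - 10.215.255.255) -> Router U
  10.212.0.0/14 (10.212.0.0 - 10.215.255.255) -> Router Y
More-specific entries that do NOT match:
  10.213.145.0/29 (10.213.145.0 - 10.213.145.7) does not contain 10.213.145.36
  10.213.145.0/27 (10.213.145.0 - 10.213.145.31) does not contain 10.213.145.36
  10.213.128.0/21 (10.213.128.0 - 10.213.135.255) does not contain 10.213.145.36
  10.221.144.0/20 (10.221.144.0 - 10.221.159.255) does not contain 10.213.145.36
  10.213.192.0/18 (10.213.192.0 - 10.213.255.255) does not contain 10.213.145.36
Longest matching prefix is /14 -> next hop Router Y.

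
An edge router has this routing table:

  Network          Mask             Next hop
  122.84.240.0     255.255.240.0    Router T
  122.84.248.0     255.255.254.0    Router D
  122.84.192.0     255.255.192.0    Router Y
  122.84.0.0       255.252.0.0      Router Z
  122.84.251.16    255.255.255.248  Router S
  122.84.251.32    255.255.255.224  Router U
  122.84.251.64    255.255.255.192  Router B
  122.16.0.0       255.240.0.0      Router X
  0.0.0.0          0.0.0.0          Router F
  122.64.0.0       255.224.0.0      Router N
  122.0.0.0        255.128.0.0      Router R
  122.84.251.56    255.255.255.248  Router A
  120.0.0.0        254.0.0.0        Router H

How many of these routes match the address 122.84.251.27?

6

Prefixes containing 122.84.251.27:
  0.0.0.0/0 (default, matches everything)
  122.0.0.0/9 (122.0.0.0 - 122.127.255.255)
  122.64.0.0/11 (122.64.0.0 - 122.95.255.255)
  122.84.0.0/14 (122.84.0.0 - 122.87.255.255)
  122.84.192.0/18 (122.84.192.0 - 122.84.255.255)
  122.84.240.0/20 (122.84.240.0 - 122.84.255.255)
Total matching entries: 6.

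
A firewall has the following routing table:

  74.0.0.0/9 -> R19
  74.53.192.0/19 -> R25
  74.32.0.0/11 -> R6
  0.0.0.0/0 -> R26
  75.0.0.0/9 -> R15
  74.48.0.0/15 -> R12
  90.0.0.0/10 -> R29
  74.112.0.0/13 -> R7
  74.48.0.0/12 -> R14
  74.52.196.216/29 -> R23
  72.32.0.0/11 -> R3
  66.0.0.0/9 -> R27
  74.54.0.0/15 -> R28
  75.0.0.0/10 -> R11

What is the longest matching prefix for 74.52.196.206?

Entries matching 74.52.196.206:
  0.0.0.0/0 (default, matches everything)
  74.0.0.0/9 (74.0.0.0 - 74.127.255.255)
  74.32.0.0/11 (74.32.0.0 - 74.63.255.255)
  74.48.0.0/12 (74.48.0.0 - 74.63.255.255)
Most specific is 74.48.0.0/12.

74.48.0.0/12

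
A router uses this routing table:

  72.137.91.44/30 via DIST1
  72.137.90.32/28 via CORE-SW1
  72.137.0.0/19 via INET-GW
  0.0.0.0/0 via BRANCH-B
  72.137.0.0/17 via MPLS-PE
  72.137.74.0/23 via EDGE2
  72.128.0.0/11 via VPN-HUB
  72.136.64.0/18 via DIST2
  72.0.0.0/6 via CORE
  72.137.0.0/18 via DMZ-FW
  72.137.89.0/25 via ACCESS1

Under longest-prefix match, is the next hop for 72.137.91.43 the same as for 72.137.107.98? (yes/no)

yes

72.137.91.43: longest match 72.137.0.0/17 -> MPLS-PE
72.137.107.98: longest match 72.137.0.0/17 -> MPLS-PE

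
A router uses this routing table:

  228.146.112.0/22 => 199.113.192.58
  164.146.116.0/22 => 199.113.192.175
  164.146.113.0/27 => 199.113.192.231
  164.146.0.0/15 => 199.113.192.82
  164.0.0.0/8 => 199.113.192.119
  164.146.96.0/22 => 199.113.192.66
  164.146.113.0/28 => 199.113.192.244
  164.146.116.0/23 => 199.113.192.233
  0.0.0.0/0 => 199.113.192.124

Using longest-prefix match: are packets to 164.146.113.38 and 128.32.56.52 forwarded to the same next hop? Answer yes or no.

no

164.146.113.38: longest match 164.146.0.0/15 -> 199.113.192.82
128.32.56.52: longest match 0.0.0.0/0 -> 199.113.192.124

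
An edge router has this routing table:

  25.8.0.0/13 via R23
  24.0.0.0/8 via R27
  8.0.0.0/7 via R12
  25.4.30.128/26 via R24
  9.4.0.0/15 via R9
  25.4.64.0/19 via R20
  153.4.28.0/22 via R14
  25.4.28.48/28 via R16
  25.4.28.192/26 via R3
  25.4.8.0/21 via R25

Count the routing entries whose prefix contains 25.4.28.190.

0

No listed prefix contains 25.4.28.190.
Total matching entries: 0.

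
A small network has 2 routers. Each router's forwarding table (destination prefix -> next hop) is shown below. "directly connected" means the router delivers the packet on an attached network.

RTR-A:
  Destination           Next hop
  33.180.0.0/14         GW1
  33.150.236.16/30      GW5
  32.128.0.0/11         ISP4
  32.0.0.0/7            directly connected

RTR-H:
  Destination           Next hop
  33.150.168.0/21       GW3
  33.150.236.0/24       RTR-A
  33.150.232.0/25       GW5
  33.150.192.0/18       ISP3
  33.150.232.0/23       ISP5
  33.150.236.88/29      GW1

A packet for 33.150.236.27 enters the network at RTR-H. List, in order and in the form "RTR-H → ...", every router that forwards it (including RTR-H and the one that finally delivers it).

At RTR-H: longest match for 33.150.236.27 is 33.150.236.0/24 -> RTR-A
At RTR-A: longest match for 33.150.236.27 is 32.0.0.0/7 -> directly connected

RTR-H → RTR-A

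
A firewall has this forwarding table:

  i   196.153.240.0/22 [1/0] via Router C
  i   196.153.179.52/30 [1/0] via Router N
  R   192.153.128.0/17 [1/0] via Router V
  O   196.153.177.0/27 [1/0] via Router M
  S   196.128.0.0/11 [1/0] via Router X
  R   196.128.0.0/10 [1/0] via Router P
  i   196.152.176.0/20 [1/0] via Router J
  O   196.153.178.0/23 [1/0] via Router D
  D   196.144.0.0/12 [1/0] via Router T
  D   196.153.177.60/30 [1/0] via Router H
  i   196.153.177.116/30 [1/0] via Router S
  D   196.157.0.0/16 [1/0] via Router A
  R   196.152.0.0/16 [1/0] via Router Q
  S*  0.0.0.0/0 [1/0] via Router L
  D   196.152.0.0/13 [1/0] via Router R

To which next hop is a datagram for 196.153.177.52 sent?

Router R

Routes whose prefix contains 196.153.177.52:
  0.0.0.0/0 (default, matches everything) -> Router L
  196.128.0.0/10 (196.128.0.0 - 196.191.255.255) -> Router P
  196.128.0.0/11 (196.128.0.0 - 196.159.255.255) -> Router X
  196.144.0.0/12 (196.144.0.0 - 196.159.255.255) -> Router T
  196.152.0.0/13 (196.152.0.0 - 196.159.255.255) -> Router R
More-specific entries that do NOT match:
  196.153.179.52/30 (196.153.179.52 - 196.153.179.55) does not contain 196.153.177.52
  196.153.177.60/30 (196.153.177.60 - 196.153.177.63) does not contain 196.153.177.52
  196.153.177.116/30 (196.153.177.116 - 196.153.177.119) does not contain 196.153.177.52
  196.153.177.0/27 (196.153.177.0 - 196.153.177.31) does not contain 196.153.177.52
  196.153.178.0/23 (196.153.178.0 - 196.153.179.255) does not contain 196.153.177.52
  196.153.240.0/22 (196.153.240.0 - 196.153.243.255) does not contain 196.153.177.52
  196.152.176.0/20 (196.152.176.0 - 196.152.191.255) does not contain 196.153.177.52
  192.153.128.0/17 (192.153.128.0 - 192.153.255.255) does not contain 196.153.177.52
  196.157.0.0/16 (196.157.0.0 - 196.157.255.255) does not contain 196.153.177.52
  196.152.0.0/16 (196.152.0.0 - 196.152.255.255) does not contain 196.153.177.52
Longest matching prefix is /13 -> next hop Router R.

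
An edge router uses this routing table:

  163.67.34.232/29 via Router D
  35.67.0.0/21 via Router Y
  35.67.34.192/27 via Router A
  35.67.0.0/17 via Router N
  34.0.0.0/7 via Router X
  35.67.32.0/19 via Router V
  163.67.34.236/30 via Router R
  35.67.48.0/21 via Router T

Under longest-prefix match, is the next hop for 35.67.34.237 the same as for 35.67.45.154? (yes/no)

yes

35.67.34.237: longest match 35.67.32.0/19 -> Router V
35.67.45.154: longest match 35.67.32.0/19 -> Router V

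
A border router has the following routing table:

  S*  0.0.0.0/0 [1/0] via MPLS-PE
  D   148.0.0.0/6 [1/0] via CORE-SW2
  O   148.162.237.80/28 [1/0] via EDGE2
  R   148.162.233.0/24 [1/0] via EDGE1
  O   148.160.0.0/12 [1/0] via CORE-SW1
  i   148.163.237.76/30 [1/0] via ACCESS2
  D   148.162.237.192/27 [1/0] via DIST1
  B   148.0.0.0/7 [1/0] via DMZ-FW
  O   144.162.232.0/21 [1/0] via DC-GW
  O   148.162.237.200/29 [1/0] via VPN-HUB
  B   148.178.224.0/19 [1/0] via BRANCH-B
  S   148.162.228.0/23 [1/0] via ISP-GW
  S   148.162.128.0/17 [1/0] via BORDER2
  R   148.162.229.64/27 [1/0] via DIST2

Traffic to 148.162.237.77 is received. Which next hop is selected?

Routes whose prefix contains 148.162.237.77:
  0.0.0.0/0 (default, matches everything) -> MPLS-PE
  148.0.0.0/6 (148.0.0.0 - 151.255.255.255) -> CORE-SW2
  148.0.0.0/7 (148.0.0.0 - 149.255.255.255) -> DMZ-FW
  148.160.0.0/12 (148.160.0.0 - 148.175.255.255) -> CORE-SW1
  148.162.128.0/17 (148.162.128.0 - 148.162.255.255) -> BORDER2
More-specific entries that do NOT match:
  148.163.237.76/30 (148.163.237.76 - 148.163.237.79) does not contain 148.162.237.77
  148.162.237.200/29 (148.162.237.200 - 148.162.237.207) does not contain 148.162.237.77
  148.162.237.80/28 (148.162.237.80 - 148.162.237.95) does not contain 148.162.237.77
  148.162.237.192/27 (148.162.237.192 - 148.162.237.223) does not contain 148.162.237.77
  148.162.229.64/27 (148.162.229.64 - 148.162.229.95) does not contain 148.162.237.77
  148.162.233.0/24 (148.162.233.0 - 148.162.233.255) does not contain 148.162.237.77
  148.162.228.0/23 (148.162.228.0 - 148.162.229.255) does not contain 148.162.237.77
  144.162.232.0/21 (144.162.232.0 - 144.162.239.255) does not contain 148.162.237.77
  148.178.224.0/19 (148.178.224.0 - 148.178.255.255) does not contain 148.162.237.77
Longest matching prefix is /17 -> next hop BORDER2.

BORDER2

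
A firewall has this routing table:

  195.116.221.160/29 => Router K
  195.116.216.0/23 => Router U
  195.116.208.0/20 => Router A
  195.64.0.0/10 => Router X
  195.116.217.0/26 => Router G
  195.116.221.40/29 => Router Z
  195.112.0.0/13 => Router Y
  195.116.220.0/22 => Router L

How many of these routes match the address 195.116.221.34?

Prefixes containing 195.116.221.34:
  195.64.0.0/10 (195.64.0.0 - 195.127.255.255)
  195.112.0.0/13 (195.112.0.0 - 195.119.255.255)
  195.116.208.0/20 (195.116.208.0 - 195.116.223.255)
  195.116.220.0/22 (195.116.220.0 - 195.116.223.255)
Total matching entries: 4.

4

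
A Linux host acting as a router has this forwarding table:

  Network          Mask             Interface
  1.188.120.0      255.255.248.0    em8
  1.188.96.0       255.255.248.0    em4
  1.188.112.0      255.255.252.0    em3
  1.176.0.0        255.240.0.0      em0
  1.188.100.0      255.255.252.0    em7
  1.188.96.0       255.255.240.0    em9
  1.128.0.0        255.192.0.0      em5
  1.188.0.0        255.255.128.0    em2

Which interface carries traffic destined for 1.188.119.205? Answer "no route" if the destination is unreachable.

em2

Routes whose prefix contains 1.188.119.205:
  1.128.0.0/10 (1.128.0.0 - 1.191.255.255) -> em5
  1.176.0.0/12 (1.176.0.0 - 1.191.255.255) -> em0
  1.188.0.0/17 (1.188.0.0 - 1.188.127.255) -> em2
More-specific entries that do NOT match:
  1.188.112.0/22 (1.188.112.0 - 1.188.115.255) does not contain 1.188.119.205
  1.188.100.0/22 (1.188.100.0 - 1.188.103.255) does not contain 1.188.119.205
  1.188.120.0/21 (1.188.120.0 - 1.188.127.255) does not contain 1.188.119.205
  1.188.96.0/21 (1.188.96.0 - 1.188.103.255) does not contain 1.188.119.205
  1.188.96.0/20 (1.188.96.0 - 1.188.111.255) does not contain 1.188.119.205
Longest matching prefix is /17 -> interface em2.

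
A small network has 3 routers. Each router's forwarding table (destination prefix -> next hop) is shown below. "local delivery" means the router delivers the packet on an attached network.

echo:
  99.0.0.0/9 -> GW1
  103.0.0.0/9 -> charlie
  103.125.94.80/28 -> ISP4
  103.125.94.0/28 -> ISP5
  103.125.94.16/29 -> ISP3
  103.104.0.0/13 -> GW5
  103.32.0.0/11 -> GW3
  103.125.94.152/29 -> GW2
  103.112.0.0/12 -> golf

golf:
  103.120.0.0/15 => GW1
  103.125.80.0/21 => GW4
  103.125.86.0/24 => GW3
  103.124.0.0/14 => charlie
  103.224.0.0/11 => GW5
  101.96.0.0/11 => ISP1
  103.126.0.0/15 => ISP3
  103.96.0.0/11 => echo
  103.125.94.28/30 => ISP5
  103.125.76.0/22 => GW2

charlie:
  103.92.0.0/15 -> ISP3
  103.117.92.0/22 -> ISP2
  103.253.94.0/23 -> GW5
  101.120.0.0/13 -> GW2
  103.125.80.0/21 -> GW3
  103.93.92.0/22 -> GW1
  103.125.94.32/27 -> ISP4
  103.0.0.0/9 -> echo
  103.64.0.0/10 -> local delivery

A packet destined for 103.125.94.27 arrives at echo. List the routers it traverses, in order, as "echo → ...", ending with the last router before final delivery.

echo → golf → charlie

At echo: longest match for 103.125.94.27 is 103.112.0.0/12 -> golf
At golf: longest match for 103.125.94.27 is 103.124.0.0/14 -> charlie
At charlie: longest match for 103.125.94.27 is 103.64.0.0/10 -> local delivery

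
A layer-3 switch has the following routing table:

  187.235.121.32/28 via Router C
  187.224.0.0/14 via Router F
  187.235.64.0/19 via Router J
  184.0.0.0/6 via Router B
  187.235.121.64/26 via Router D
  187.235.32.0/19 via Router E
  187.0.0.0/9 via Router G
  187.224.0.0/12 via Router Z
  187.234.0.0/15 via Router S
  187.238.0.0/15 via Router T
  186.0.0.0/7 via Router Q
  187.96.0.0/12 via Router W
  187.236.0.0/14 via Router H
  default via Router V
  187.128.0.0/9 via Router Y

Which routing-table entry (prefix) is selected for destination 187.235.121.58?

Entries matching 187.235.121.58:
  0.0.0.0/0 (default, matches everything)
  184.0.0.0/6 (184.0.0.0 - 187.255.255.255)
  186.0.0.0/7 (186.0.0.0 - 187.255.255.255)
  187.128.0.0/9 (187.128.0.0 - 187.255.255.255)
  187.224.0.0/12 (187.224.0.0 - 187.239.255.255)
  187.234.0.0/15 (187.234.0.0 - 187.235.255.255)
Most specific is 187.234.0.0/15.

187.234.0.0/15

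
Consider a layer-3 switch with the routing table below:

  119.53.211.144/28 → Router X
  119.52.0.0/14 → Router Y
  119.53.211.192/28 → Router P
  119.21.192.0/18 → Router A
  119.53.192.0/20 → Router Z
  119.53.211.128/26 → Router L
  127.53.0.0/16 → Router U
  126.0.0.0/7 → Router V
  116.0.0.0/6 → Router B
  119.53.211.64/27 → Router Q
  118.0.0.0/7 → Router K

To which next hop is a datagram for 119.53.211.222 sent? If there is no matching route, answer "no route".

Routes whose prefix contains 119.53.211.222:
  116.0.0.0/6 (116.0.0.0 - 119.255.255.255) -> Router B
  118.0.0.0/7 (118.0.0.0 - 119.255.255.255) -> Router K
  119.52.0.0/14 (119.52.0.0 - 119.55.255.255) -> Router Y
More-specific entries that do NOT match:
  119.53.211.144/28 (119.53.211.144 - 119.53.211.159) does not contain 119.53.211.222
  119.53.211.192/28 (119.53.211.192 - 119.53.211.207) does not contain 119.53.211.222
  119.53.211.64/27 (119.53.211.64 - 119.53.211.95) does not contain 119.53.211.222
  119.53.211.128/26 (119.53.211.128 - 119.53.211.191) does not contain 119.53.211.222
  119.53.192.0/20 (119.53.192.0 - 119.53.207.255) does not contain 119.53.211.222
  119.21.192.0/18 (119.21.192.0 - 119.21.255.255) does not contain 119.53.211.222
  127.53.0.0/16 (127.53.0.0 - 127.53.255.255) does not contain 119.53.211.222
Longest matching prefix is /14 -> next hop Router Y.

Router Y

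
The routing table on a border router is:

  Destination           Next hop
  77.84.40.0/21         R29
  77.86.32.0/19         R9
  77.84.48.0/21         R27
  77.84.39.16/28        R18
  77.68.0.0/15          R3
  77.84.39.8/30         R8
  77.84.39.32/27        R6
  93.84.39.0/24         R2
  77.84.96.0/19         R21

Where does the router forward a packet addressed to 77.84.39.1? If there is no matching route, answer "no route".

no route

No entry's prefix contains 77.84.39.1; there is no default route.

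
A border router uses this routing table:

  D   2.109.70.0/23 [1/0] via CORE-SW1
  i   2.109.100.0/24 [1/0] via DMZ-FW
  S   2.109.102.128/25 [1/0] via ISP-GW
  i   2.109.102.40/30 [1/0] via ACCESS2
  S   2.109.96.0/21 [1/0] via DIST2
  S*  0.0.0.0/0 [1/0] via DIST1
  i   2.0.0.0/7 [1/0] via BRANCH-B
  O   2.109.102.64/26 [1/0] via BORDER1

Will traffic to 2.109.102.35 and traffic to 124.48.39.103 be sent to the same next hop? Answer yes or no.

no

2.109.102.35: longest match 2.109.96.0/21 -> DIST2
124.48.39.103: longest match 0.0.0.0/0 -> DIST1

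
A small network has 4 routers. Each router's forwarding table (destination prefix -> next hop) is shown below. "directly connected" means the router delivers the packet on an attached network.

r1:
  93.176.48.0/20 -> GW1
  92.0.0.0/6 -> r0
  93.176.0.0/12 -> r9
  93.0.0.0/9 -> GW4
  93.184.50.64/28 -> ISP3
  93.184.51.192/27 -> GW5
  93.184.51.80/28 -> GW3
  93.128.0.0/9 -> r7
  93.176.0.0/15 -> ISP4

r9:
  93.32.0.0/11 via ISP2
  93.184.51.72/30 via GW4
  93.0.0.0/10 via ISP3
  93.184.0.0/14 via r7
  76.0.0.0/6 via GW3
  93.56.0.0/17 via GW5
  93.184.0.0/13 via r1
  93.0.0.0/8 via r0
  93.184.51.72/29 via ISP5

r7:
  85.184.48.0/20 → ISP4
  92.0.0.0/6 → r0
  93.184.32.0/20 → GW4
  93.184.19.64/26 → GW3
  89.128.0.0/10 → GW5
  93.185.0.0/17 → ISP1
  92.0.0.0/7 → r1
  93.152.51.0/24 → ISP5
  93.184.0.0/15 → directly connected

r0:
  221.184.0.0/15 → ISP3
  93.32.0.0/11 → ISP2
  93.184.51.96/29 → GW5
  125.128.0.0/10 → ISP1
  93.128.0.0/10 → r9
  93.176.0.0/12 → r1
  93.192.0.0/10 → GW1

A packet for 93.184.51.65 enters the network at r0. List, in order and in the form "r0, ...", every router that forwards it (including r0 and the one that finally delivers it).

At r0: longest match for 93.184.51.65 is 93.176.0.0/12 -> r1
At r1: longest match for 93.184.51.65 is 93.176.0.0/12 -> r9
At r9: longest match for 93.184.51.65 is 93.184.0.0/14 -> r7
At r7: longest match for 93.184.51.65 is 93.184.0.0/15 -> directly connected

r0, r1, r9, r7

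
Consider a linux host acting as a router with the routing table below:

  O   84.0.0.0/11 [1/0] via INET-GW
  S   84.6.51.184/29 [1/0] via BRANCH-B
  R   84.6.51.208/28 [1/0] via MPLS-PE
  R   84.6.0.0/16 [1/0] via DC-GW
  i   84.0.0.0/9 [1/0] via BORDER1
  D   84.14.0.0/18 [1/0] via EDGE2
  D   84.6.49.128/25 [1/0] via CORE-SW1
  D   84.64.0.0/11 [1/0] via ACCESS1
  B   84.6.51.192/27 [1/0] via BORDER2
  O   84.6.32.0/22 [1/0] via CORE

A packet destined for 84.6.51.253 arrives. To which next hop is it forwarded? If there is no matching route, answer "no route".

Routes whose prefix contains 84.6.51.253:
  84.0.0.0/9 (84.0.0.0 - 84.127.255.255) -> BORDER1
  84.0.0.0/11 (84.0.0.0 - 84.31.255.255) -> INET-GW
  84.6.0.0/16 (84.6.0.0 - 84.6.255.255) -> DC-GW
More-specific entries that do NOT match:
  84.6.51.184/29 (84.6.51.184 - 84.6.51.191) does not contain 84.6.51.253
  84.6.51.208/28 (84.6.51.208 - 84.6.51.223) does not contain 84.6.51.253
  84.6.51.192/27 (84.6.51.192 - 84.6.51.223) does not contain 84.6.51.253
  84.6.49.128/25 (84.6.49.128 - 84.6.49.255) does not contain 84.6.51.253
  84.6.32.0/22 (84.6.32.0 - 84.6.35.255) does not contain 84.6.51.253
  84.14.0.0/18 (84.14.0.0 - 84.14.63.255) does not contain 84.6.51.253
Longest matching prefix is /16 -> next hop DC-GW.

DC-GW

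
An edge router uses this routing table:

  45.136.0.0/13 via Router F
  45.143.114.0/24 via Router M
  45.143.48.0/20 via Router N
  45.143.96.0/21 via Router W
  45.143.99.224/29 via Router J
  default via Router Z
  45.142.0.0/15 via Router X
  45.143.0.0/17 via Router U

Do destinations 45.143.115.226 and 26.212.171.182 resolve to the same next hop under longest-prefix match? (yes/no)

no

45.143.115.226: longest match 45.143.0.0/17 -> Router U
26.212.171.182: longest match 0.0.0.0/0 -> Router Z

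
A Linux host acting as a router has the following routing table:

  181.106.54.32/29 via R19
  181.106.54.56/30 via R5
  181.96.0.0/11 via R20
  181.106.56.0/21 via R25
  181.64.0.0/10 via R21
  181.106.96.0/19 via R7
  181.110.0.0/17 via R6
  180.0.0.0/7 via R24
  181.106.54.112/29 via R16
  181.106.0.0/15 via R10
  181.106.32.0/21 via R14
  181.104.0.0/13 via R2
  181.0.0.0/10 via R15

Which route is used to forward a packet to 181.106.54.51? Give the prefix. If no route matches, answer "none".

Entries matching 181.106.54.51:
  180.0.0.0/7 (180.0.0.0 - 181.255.255.255)
  181.64.0.0/10 (181.64.0.0 - 181.127.255.255)
  181.96.0.0/11 (181.96.0.0 - 181.127.255.255)
  181.104.0.0/13 (181.104.0.0 - 181.111.255.255)
  181.106.0.0/15 (181.106.0.0 - 181.107.255.255)
Most specific is 181.106.0.0/15.

181.106.0.0/15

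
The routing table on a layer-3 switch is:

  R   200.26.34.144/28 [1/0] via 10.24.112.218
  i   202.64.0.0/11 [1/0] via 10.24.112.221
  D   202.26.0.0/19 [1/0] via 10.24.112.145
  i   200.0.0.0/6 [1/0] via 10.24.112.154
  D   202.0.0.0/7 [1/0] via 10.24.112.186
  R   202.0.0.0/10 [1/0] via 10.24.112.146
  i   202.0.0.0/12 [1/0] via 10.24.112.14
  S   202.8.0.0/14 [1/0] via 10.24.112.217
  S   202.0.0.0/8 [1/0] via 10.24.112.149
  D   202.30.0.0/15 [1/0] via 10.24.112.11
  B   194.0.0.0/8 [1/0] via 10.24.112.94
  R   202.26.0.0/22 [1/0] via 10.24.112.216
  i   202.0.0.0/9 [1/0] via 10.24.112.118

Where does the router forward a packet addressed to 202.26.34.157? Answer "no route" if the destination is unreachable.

10.24.112.146

Routes whose prefix contains 202.26.34.157:
  200.0.0.0/6 (200.0.0.0 - 203.255.255.255) -> 10.24.112.154
  202.0.0.0/7 (202.0.0.0 - 203.255.255.255) -> 10.24.112.186
  202.0.0.0/8 (202.0.0.0 - 202.255.255.255) -> 10.24.112.149
  202.0.0.0/9 (202.0.0.0 - 202.127.255.255) -> 10.24.112.118
  202.0.0.0/10 (202.0.0.0 - 202.63.255.255) -> 10.24.112.146
More-specific entries that do NOT match:
  200.26.34.144/28 (200.26.34.144 - 200.26.34.159) does not contain 202.26.34.157
  202.26.0.0/22 (202.26.0.0 - 202.26.3.255) does not contain 202.26.34.157
  202.26.0.0/19 (202.26.0.0 - 202.26.31.255) does not contain 202.26.34.157
  202.30.0.0/15 (202.30.0.0 - 202.31.255.255) does not contain 202.26.34.157
  202.8.0.0/14 (202.8.0.0 - 202.11.255.255) does not contain 202.26.34.157
  202.0.0.0/12 (202.0.0.0 - 202.15.255.255) does not contain 202.26.34.157
  202.64.0.0/11 (202.64.0.0 - 202.95.255.255) does not contain 202.26.34.157
Longest matching prefix is /10 -> next hop 10.24.112.146.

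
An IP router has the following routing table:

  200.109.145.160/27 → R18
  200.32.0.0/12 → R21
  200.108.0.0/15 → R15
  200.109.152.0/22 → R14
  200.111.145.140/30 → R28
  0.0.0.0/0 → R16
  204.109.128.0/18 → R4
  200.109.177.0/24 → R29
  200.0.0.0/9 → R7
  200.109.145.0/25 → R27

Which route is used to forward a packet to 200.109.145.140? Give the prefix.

Entries matching 200.109.145.140:
  0.0.0.0/0 (default, matches everything)
  200.0.0.0/9 (200.0.0.0 - 200.127.255.255)
  200.108.0.0/15 (200.108.0.0 - 200.109.255.255)
Most specific is 200.108.0.0/15.

200.108.0.0/15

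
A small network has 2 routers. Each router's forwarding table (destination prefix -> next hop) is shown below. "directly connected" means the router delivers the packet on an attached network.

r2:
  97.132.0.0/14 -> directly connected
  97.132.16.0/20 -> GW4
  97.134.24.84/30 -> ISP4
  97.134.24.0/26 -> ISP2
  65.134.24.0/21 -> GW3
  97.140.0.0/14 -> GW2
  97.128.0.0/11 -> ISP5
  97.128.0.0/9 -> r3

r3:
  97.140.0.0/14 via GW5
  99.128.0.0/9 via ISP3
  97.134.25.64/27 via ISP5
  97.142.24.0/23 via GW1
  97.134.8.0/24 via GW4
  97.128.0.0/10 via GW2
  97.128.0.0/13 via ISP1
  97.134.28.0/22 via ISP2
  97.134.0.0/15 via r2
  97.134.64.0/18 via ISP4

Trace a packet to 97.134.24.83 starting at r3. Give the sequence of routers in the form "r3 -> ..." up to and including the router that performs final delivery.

r3 -> r2

At r3: longest match for 97.134.24.83 is 97.134.0.0/15 -> r2
At r2: longest match for 97.134.24.83 is 97.132.0.0/14 -> directly connected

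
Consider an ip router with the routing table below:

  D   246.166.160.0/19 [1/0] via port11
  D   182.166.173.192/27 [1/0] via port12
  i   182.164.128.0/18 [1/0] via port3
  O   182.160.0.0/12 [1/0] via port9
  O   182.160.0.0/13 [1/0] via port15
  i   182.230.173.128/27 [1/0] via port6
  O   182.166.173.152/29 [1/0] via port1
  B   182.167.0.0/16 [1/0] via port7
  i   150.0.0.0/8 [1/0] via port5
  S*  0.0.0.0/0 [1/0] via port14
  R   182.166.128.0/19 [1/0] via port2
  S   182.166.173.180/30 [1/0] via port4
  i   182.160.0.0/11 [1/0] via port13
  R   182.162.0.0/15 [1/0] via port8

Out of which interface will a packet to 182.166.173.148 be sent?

port15

Routes whose prefix contains 182.166.173.148:
  0.0.0.0/0 (default, matches everything) -> port14
  182.160.0.0/11 (182.160.0.0 - 182.191.255.255) -> port13
  182.160.0.0/12 (182.160.0.0 - 182.175.255.255) -> port9
  182.160.0.0/13 (182.160.0.0 - 182.167.255.255) -> port15
More-specific entries that do NOT match:
  182.166.173.180/30 (182.166.173.180 - 182.166.173.183) does not contain 182.166.173.148
  182.166.173.152/29 (182.166.173.152 - 182.166.173.159) does not contain 182.166.173.148
  182.166.173.192/27 (182.166.173.192 - 182.166.173.223) does not contain 182.166.173.148
  182.230.173.128/27 (182.230.173.128 - 182.230.173.159) does not contain 182.166.173.148
  246.166.160.0/19 (246.166.160.0 - 246.166.191.255) does not contain 182.166.173.148
  182.166.128.0/19 (182.166.128.0 - 182.166.159.255) does not contain 182.166.173.148
  182.164.128.0/18 (182.164.128.0 - 182.164.191.255) does not contain 182.166.173.148
  182.167.0.0/16 (182.167.0.0 - 182.167.255.255) does not contain 182.166.173.148
  182.162.0.0/15 (182.162.0.0 - 182.163.255.255) does not contain 182.166.173.148
Longest matching prefix is /13 -> interface port15.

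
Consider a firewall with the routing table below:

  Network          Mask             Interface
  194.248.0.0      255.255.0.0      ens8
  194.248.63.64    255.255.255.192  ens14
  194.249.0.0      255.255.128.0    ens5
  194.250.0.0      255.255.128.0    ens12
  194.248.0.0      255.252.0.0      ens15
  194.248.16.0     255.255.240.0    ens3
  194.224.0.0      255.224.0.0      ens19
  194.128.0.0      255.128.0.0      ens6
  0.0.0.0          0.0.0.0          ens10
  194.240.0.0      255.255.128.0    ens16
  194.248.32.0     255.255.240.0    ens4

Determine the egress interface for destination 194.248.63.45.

ens8

Routes whose prefix contains 194.248.63.45:
  0.0.0.0/0 (default, matches everything) -> ens10
  194.128.0.0/9 (194.128.0.0 - 194.255.255.255) -> ens6
  194.224.0.0/11 (194.224.0.0 - 194.255.255.255) -> ens19
  194.248.0.0/14 (194.248.0.0 - 194.251.255.255) -> ens15
  194.248.0.0/16 (194.248.0.0 - 194.248.255.255) -> ens8
More-specific entries that do NOT match:
  194.248.63.64/26 (194.248.63.64 - 194.248.63.127) does not contain 194.248.63.45
  194.248.16.0/20 (194.248.16.0 - 194.248.31.255) does not contain 194.248.63.45
  194.248.32.0/20 (194.248.32.0 - 194.248.47.255) does not contain 194.248.63.45
  194.249.0.0/17 (194.249.0.0 - 194.249.127.255) does not contain 194.248.63.45
  194.250.0.0/17 (194.250.0.0 - 194.250.127.255) does not contain 194.248.63.45
  194.240.0.0/17 (194.240.0.0 - 194.240.127.255) does not contain 194.248.63.45
Longest matching prefix is /16 -> interface ens8.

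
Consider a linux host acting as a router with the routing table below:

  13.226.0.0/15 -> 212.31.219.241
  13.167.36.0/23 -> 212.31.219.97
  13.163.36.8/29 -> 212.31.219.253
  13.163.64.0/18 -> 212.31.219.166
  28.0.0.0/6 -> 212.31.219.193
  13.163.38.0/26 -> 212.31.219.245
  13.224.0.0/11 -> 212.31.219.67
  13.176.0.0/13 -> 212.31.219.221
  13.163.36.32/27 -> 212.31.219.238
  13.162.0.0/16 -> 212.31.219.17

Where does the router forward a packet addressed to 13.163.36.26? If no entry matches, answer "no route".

No entry's prefix contains 13.163.36.26; there is no default route.

no route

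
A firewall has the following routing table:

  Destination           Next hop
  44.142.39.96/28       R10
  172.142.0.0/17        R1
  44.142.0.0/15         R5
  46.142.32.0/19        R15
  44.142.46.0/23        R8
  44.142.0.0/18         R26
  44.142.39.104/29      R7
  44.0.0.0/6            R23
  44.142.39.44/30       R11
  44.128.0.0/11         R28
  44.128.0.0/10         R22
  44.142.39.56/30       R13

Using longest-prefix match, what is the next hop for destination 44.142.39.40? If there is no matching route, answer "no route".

R26

Routes whose prefix contains 44.142.39.40:
  44.0.0.0/6 (44.0.0.0 - 47.255.255.255) -> R23
  44.128.0.0/10 (44.128.0.0 - 44.191.255.255) -> R22
  44.128.0.0/11 (44.128.0.0 - 44.159.255.255) -> R28
  44.142.0.0/15 (44.142.0.0 - 44.143.255.255) -> R5
  44.142.0.0/18 (44.142.0.0 - 44.142.63.255) -> R26
More-specific entries that do NOT match:
  44.142.39.44/30 (44.142.39.44 - 44.142.39.47) does not contain 44.142.39.40
  44.142.39.56/30 (44.142.39.56 - 44.142.39.59) does not contain 44.142.39.40
  44.142.39.104/29 (44.142.39.104 - 44.142.39.111) does not contain 44.142.39.40
  44.142.39.96/28 (44.142.39.96 - 44.142.39.111) does not contain 44.142.39.40
  44.142.46.0/23 (44.142.46.0 - 44.142.47.255) does not contain 44.142.39.40
  46.142.32.0/19 (46.142.32.0 - 46.142.63.255) does not contain 44.142.39.40
Longest matching prefix is /18 -> next hop R26.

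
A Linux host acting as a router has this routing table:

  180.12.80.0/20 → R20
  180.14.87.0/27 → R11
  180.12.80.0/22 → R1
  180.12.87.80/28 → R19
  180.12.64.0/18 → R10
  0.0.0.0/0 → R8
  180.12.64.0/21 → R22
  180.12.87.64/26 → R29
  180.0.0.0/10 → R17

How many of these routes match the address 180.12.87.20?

Prefixes containing 180.12.87.20:
  0.0.0.0/0 (default, matches everything)
  180.0.0.0/10 (180.0.0.0 - 180.63.255.255)
  180.12.64.0/18 (180.12.64.0 - 180.12.127.255)
  180.12.80.0/20 (180.12.80.0 - 180.12.95.255)
Total matching entries: 4.

4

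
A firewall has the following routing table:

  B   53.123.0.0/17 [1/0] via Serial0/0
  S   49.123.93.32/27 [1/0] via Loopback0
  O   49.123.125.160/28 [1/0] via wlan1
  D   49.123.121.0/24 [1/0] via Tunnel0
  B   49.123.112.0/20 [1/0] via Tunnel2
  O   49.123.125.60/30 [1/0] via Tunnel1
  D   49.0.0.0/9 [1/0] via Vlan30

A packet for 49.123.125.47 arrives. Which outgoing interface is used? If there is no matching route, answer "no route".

Tunnel2

Routes whose prefix contains 49.123.125.47:
  49.0.0.0/9 (49.0.0.0 - 49.127.255.255) -> Vlan30
  49.123.112.0/20 (49.123.112.0 - 49.123.127.255) -> Tunnel2
More-specific entries that do NOT match:
  49.123.125.60/30 (49.123.125.60 - 49.123.125.63) does not contain 49.123.125.47
  49.123.125.160/28 (49.123.125.160 - 49.123.125.175) does not contain 49.123.125.47
  49.123.93.32/27 (49.123.93.32 - 49.123.93.63) does not contain 49.123.125.47
  49.123.121.0/24 (49.123.121.0 - 49.123.121.255) does not contain 49.123.125.47
Longest matching prefix is /20 -> interface Tunnel2.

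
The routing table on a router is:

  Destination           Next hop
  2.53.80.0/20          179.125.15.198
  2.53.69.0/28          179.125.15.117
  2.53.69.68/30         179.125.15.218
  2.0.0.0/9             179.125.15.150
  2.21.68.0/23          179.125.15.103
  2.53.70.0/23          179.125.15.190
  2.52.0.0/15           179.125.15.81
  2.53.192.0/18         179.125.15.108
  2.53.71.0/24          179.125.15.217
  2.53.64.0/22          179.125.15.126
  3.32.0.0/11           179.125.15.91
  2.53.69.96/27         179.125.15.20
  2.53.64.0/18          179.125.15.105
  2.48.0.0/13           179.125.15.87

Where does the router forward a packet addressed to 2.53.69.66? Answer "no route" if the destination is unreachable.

Routes whose prefix contains 2.53.69.66:
  2.0.0.0/9 (2.0.0.0 - 2.127.255.255) -> 179.125.15.150
  2.48.0.0/13 (2.48.0.0 - 2.55.255.255) -> 179.125.15.87
  2.52.0.0/15 (2.52.0.0 - 2.53.255.255) -> 179.125.15.81
  2.53.64.0/18 (2.53.64.0 - 2.53.127.255) -> 179.125.15.105
More-specific entries that do NOT match:
  2.53.69.68/30 (2.53.69.68 - 2.53.69.71) does not contain 2.53.69.66
  2.53.69.0/28 (2.53.69.0 - 2.53.69.15) does not contain 2.53.69.66
  2.53.69.96/27 (2.53.69.96 - 2.53.69.127) does not contain 2.53.69.66
  2.53.71.0/24 (2.53.71.0 - 2.53.71.255) does not contain 2.53.69.66
  2.21.68.0/23 (2.21.68.0 - 2.21.69.255) does not contain 2.53.69.66
  2.53.70.0/23 (2.53.70.0 - 2.53.71.255) does not contain 2.53.69.66
  2.53.64.0/22 (2.53.64.0 - 2.53.67.255) does not contain 2.53.69.66
  2.53.80.0/20 (2.53.80.0 - 2.53.95.255) does not contain 2.53.69.66
Longest matching prefix is /18 -> next hop 179.125.15.105.

179.125.15.105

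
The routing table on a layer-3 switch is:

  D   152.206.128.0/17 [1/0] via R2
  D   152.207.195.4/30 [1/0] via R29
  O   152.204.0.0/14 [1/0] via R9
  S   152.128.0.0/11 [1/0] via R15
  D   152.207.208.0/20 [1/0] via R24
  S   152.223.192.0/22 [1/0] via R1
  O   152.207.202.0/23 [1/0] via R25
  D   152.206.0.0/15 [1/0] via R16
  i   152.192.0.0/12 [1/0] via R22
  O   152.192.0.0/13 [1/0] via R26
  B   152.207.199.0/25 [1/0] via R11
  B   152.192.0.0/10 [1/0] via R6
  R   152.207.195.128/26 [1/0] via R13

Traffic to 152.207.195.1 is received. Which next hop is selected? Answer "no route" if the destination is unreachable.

R16

Routes whose prefix contains 152.207.195.1:
  152.192.0.0/10 (152.192.0.0 - 152.255.255.255) -> R6
  152.192.0.0/12 (152.192.0.0 - 152.207.255.255) -> R22
  152.204.0.0/14 (152.204.0.0 - 152.207.255.255) -> R9
  152.206.0.0/15 (152.206.0.0 - 152.207.255.255) -> R16
More-specific entries that do NOT match:
  152.207.195.4/30 (152.207.195.4 - 152.207.195.7) does not contain 152.207.195.1
  152.207.195.128/26 (152.207.195.128 - 152.207.195.191) does not contain 152.207.195.1
  152.207.199.0/25 (152.207.199.0 - 152.207.199.127) does not contain 152.207.195.1
  152.207.202.0/23 (152.207.202.0 - 152.207.203.255) does not contain 152.207.195.1
  152.223.192.0/22 (152.223.192.0 - 152.223.195.255) does not contain 152.207.195.1
  152.207.208.0/20 (152.207.208.0 - 152.207.223.255) does not contain 152.207.195.1
  152.206.128.0/17 (152.206.128.0 - 152.206.255.255) does not contain 152.207.195.1
Longest matching prefix is /15 -> next hop R16.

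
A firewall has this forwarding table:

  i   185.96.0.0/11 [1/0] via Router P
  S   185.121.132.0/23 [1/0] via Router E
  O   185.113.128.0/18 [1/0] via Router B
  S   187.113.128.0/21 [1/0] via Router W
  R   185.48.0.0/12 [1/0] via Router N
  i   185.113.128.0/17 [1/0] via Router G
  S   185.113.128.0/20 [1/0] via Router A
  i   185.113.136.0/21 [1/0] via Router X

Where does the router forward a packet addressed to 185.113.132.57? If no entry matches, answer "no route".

Routes whose prefix contains 185.113.132.57:
  185.96.0.0/11 (185.96.0.0 - 185.127.255.255) -> Router P
  185.113.128.0/17 (185.113.128.0 - 185.113.255.255) -> Router G
  185.113.128.0/18 (185.113.128.0 - 185.113.191.255) -> Router B
  185.113.128.0/20 (185.113.128.0 - 185.113.143.255) -> Router A
More-specific entries that do NOT match:
  185.121.132.0/23 (185.121.132.0 - 185.121.133.255) does not contain 185.113.132.57
  187.113.128.0/21 (187.113.128.0 - 187.113.135.255) does not contain 185.113.132.57
  185.113.136.0/21 (185.113.136.0 - 185.113.143.255) does not contain 185.113.132.57
Longest matching prefix is /20 -> next hop Router A.

Router A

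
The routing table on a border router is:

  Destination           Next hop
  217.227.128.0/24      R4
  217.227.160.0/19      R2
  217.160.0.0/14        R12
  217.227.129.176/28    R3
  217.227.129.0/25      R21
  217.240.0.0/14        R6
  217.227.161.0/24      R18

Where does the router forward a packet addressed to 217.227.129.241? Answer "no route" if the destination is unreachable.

No entry's prefix contains 217.227.129.241; there is no default route.

no route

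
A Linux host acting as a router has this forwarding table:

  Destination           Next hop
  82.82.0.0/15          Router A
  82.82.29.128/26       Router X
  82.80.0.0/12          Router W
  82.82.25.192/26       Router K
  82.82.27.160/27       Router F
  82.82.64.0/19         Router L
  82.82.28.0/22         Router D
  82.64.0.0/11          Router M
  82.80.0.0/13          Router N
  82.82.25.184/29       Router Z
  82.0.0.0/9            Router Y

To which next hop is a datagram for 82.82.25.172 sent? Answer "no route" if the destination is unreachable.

Router A

Routes whose prefix contains 82.82.25.172:
  82.0.0.0/9 (82.0.0.0 - 82.127.255.255) -> Router Y
  82.64.0.0/11 (82.64.0.0 - 82.95.255.255) -> Router M
  82.80.0.0/12 (82.80.0.0 - 82.95.255.255) -> Router W
  82.80.0.0/13 (82.80.0.0 - 82.87.255.255) -> Router N
  82.82.0.0/15 (82.82.0.0 - 82.83.255.255) -> Router A
More-specific entries that do NOT match:
  82.82.25.184/29 (82.82.25.184 - 82.82.25.191) does not contain 82.82.25.172
  82.82.27.160/27 (82.82.27.160 - 82.82.27.191) does not contain 82.82.25.172
  82.82.29.128/26 (82.82.29.128 - 82.82.29.191) does not contain 82.82.25.172
  82.82.25.192/26 (82.82.25.192 - 82.82.25.255) does not contain 82.82.25.172
  82.82.28.0/22 (82.82.28.0 - 82.82.31.255) does not contain 82.82.25.172
  82.82.64.0/19 (82.82.64.0 - 82.82.95.255) does not contain 82.82.25.172
Longest matching prefix is /15 -> next hop Router A.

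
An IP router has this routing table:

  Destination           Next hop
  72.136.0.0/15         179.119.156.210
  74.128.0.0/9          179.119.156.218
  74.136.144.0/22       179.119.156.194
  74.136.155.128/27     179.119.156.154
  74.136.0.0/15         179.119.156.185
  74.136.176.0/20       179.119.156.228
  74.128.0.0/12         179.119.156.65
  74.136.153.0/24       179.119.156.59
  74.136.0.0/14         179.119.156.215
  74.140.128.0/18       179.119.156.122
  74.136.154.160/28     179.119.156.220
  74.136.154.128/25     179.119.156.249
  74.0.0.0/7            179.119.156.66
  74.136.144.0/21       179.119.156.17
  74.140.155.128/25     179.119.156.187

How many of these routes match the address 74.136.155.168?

Prefixes containing 74.136.155.168:
  74.0.0.0/7 (74.0.0.0 - 75.255.255.255)
  74.128.0.0/9 (74.128.0.0 - 74.255.255.255)
  74.128.0.0/12 (74.128.0.0 - 74.143.255.255)
  74.136.0.0/14 (74.136.0.0 - 74.139.255.255)
  74.136.0.0/15 (74.136.0.0 - 74.137.255.255)
Total matching entries: 5.

5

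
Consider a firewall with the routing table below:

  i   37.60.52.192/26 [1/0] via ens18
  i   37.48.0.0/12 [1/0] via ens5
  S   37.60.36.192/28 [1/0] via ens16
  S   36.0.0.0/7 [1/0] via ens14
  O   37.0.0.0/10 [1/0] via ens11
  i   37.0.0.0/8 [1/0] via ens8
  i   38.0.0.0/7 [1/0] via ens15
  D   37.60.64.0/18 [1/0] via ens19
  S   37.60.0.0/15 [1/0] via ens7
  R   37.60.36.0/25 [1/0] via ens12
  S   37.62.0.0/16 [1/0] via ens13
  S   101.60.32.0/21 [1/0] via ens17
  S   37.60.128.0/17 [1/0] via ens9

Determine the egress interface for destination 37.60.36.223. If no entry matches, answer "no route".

ens7

Routes whose prefix contains 37.60.36.223:
  36.0.0.0/7 (36.0.0.0 - 37.255.255.255) -> ens14
  37.0.0.0/8 (37.0.0.0 - 37.255.255.255) -> ens8
  37.0.0.0/10 (37.0.0.0 - 37.63.255.255) -> ens11
  37.48.0.0/12 (37.48.0.0 - 37.63.255.255) -> ens5
  37.60.0.0/15 (37.60.0.0 - 37.61.255.255) -> ens7
More-specific entries that do NOT match:
  37.60.36.192/28 (37.60.36.192 - 37.60.36.207) does not contain 37.60.36.223
  37.60.52.192/26 (37.60.52.192 - 37.60.52.255) does not contain 37.60.36.223
  37.60.36.0/25 (37.60.36.0 - 37.60.36.127) does not contain 37.60.36.223
  101.60.32.0/21 (101.60.32.0 - 101.60.39.255) does not contain 37.60.36.223
  37.60.64.0/18 (37.60.64.0 - 37.60.127.255) does not contain 37.60.36.223
  37.60.128.0/17 (37.60.128.0 - 37.60.255.255) does not contain 37.60.36.223
  37.62.0.0/16 (37.62.0.0 - 37.62.255.255) does not contain 37.60.36.223
Longest matching prefix is /15 -> interface ens7.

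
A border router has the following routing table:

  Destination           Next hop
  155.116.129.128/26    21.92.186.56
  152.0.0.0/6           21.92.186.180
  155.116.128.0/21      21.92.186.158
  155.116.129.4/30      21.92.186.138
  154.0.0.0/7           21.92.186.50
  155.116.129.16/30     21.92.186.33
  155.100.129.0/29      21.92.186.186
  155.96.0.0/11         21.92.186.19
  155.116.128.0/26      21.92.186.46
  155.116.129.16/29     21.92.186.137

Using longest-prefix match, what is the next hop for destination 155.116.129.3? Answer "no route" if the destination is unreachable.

21.92.186.158

Routes whose prefix contains 155.116.129.3:
  152.0.0.0/6 (152.0.0.0 - 155.255.255.255) -> 21.92.186.180
  154.0.0.0/7 (154.0.0.0 - 155.255.255.255) -> 21.92.186.50
  155.96.0.0/11 (155.96.0.0 - 155.127.255.255) -> 21.92.186.19
  155.116.128.0/21 (155.116.128.0 - 155.116.135.255) -> 21.92.186.158
More-specific entries that do NOT match:
  155.116.129.4/30 (155.116.129.4 - 155.116.129.7) does not contain 155.116.129.3
  155.116.129.16/30 (155.116.129.16 - 155.116.129.19) does not contain 155.116.129.3
  155.100.129.0/29 (155.100.129.0 - 155.100.129.7) does not contain 155.116.129.3
  155.116.129.16/29 (155.116.129.16 - 155.116.129.23) does not contain 155.116.129.3
  155.116.129.128/26 (155.116.129.128 - 155.116.129.191) does not contain 155.116.129.3
  155.116.128.0/26 (155.116.128.0 - 155.116.128.63) does not contain 155.116.129.3
Longest matching prefix is /21 -> next hop 21.92.186.158.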